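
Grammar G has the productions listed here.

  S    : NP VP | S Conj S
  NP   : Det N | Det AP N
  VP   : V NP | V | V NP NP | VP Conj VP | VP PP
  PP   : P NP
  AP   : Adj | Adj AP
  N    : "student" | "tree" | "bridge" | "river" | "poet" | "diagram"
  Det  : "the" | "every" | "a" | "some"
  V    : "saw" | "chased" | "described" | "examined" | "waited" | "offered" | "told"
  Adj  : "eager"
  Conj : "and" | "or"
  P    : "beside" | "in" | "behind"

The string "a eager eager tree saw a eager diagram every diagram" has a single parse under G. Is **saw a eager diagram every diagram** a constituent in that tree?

Yes

[S [NP [Det a] [AP [Adj eager] [AP [Adj eager]]] [N tree]] [VP [V saw] [NP [Det a] [AP [Adj eager]] [N diagram]] [NP [Det every] [N diagram]]]]
The words 'saw a eager diagram every diagram' are exhaustively dominated by a single VP node (built by VP → V NP NP), so they form a constituent.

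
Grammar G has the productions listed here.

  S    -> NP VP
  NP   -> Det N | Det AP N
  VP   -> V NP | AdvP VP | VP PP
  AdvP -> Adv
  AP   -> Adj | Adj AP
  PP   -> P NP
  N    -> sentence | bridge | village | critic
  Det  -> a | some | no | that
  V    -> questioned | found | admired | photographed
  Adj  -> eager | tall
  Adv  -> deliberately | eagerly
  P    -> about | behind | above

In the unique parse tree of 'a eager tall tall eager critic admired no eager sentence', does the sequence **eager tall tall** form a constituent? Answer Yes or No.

No

[S [NP [Det a] [AP [Adj eager] [AP [Adj tall] [AP [Adj tall] [AP [Adj eager]]]]] [N critic]] [VP [V admired] [NP [Det no] [AP [Adj eager]] [N sentence]]]]
The smallest constituent containing 'eager tall tall' is the AP spanning 'eager tall tall eager'; no single node in the tree dominates exactly the given words.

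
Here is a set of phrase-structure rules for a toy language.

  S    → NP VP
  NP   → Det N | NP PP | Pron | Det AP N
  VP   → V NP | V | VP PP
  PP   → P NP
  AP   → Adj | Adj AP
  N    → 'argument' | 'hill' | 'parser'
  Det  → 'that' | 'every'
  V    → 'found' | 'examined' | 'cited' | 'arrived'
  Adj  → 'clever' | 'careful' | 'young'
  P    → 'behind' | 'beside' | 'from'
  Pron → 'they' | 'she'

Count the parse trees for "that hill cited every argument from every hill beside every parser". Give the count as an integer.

5

Two of the 5 distinct bracketings:
[S [NP [Det that] [N hill]] [VP [V cited] [NP [NP [Det every] [N argument]] [PP [P from] [NP [NP [Det every] [N hill]] [PP [P beside] [NP [Det every] [N parser]]]]]]]]
[S [NP [Det that] [N hill]] [VP [V cited] [NP [NP [NP [Det every] [N argument]] [PP [P from] [NP [Det every] [N hill]]]] [PP [P beside] [NP [Det every] [N parser]]]]]]
The trees differ in how a recursive rule is bracketed over the same span.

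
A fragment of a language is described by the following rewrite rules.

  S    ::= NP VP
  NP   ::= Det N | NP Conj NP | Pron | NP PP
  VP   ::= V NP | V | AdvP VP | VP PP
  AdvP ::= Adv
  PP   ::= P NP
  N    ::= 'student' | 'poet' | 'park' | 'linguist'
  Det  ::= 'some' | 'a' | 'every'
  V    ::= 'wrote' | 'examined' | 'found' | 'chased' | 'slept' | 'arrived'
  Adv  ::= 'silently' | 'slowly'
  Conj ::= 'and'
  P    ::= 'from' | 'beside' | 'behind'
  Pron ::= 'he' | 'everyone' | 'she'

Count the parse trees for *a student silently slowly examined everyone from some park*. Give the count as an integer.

Two of the 4 distinct bracketings:
[S [NP [Det a] [N student]] [VP [AdvP [Adv silently]] [VP [AdvP [Adv slowly]] [VP [V examined] [NP [NP [Pron everyone]] [PP [P from] [NP [Det some] [N park]]]]]]]]
[S [NP [Det a] [N student]] [VP [AdvP [Adv silently]] [VP [AdvP [Adv slowly]] [VP [VP [V examined] [NP [Pron everyone]]] [PP [P from] [NP [Det some] [N park]]]]]]]
The difference turns on whether NP → NP PP is used at the relevant span, versus an alternative expansion of NP.

4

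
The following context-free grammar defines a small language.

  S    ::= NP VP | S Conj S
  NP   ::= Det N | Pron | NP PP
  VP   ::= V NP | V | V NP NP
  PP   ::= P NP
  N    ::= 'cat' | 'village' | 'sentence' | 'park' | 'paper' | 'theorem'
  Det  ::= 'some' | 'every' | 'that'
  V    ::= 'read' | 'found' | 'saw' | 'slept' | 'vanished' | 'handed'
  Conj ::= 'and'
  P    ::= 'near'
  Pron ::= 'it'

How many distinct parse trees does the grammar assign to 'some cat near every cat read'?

[S [NP [NP [Det some] [N cat]] [PP [P near] [NP [Det every] [N cat]]]] [VP [V read]]]
No rule offers an alternative attachment or grouping for any span, so this is the only derivation.

1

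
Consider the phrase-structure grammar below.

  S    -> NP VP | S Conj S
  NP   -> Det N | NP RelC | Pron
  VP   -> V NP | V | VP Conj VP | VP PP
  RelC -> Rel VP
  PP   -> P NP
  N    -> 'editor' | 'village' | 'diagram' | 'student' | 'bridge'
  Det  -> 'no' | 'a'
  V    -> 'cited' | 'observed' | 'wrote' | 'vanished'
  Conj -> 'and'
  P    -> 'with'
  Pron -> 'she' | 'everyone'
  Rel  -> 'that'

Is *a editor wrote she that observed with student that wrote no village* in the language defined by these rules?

Ungrammatical

A P word can never sit immediately before an N word in any string this grammar generates, so the substring 'with student' rules out a derivation.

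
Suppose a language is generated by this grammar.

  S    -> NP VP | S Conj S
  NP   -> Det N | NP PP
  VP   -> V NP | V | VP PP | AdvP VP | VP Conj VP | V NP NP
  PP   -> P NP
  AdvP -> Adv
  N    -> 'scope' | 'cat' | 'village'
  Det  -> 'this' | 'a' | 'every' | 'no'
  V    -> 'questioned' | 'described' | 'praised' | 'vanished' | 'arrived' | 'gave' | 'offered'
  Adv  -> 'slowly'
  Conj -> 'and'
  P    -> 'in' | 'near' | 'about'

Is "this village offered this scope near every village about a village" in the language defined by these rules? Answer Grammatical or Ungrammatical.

S
  NP
    Det: this
    N: village
  VP
    V: offered
    NP
      NP
        Det: this
        N: scope
      PP
        P: near
        NP
          NP
            Det: every
            N: village
          PP
            P: about
            NP
              Det: a
              N: village
The bracketing above is licensed at every node by one of the given productions, with S at the root.

Grammatical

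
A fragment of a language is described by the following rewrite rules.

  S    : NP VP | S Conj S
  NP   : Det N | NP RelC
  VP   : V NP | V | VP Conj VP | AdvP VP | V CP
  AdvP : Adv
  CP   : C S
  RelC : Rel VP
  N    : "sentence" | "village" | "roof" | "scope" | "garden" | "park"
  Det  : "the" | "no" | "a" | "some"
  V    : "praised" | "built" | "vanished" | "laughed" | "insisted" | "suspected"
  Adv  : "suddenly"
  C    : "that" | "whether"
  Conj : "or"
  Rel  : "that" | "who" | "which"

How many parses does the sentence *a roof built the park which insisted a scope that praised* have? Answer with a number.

2

The two bracketings:
[S [NP [Det a] [N roof]] [VP [V built] [NP [NP [Det the] [N park]] [RelC [Rel which] [VP [V insisted] [NP [NP [Det a] [N scope]] [RelC [Rel that] [VP [V praised]]]]]]]]]
[S [NP [Det a] [N roof]] [VP [V built] [NP [NP [NP [Det the] [N park]] [RelC [Rel which] [VP [V insisted] [NP [Det a] [N scope]]]]] [RelC [Rel that] [VP [V praised]]]]]]
The trees differ in how a recursive rule is bracketed over the same span.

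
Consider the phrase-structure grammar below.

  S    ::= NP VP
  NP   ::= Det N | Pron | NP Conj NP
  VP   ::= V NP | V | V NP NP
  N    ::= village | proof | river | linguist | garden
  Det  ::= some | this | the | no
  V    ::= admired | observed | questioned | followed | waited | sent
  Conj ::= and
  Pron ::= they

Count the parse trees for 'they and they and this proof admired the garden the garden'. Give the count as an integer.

2

The two bracketings:
[S [NP [NP [Pron they]] [Conj and] [NP [NP [Pron they]] [Conj and] [NP [Det this] [N proof]]]] [VP [V admired] [NP [Det the] [N garden]] [NP [Det the] [N garden]]]]
[S [NP [NP [NP [Pron they]] [Conj and] [NP [Pron they]]] [Conj and] [NP [Det this] [N proof]]] [VP [V admired] [NP [Det the] [N garden]] [NP [Det the] [N garden]]]]
The trees differ in how a recursive rule is bracketed over the same span.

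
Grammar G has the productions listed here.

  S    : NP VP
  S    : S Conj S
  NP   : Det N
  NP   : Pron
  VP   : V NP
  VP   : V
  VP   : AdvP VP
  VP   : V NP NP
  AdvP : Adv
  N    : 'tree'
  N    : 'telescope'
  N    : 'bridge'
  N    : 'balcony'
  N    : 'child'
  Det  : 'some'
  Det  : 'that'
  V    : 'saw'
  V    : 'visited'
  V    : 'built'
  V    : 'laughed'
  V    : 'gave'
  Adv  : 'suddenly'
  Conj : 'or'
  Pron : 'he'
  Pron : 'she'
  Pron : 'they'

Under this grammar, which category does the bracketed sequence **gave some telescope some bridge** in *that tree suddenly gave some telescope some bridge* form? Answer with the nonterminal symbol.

[S [NP [Det that] [N tree]] [VP [AdvP [Adv suddenly]] [VP [V gave] [NP [Det some] [N telescope]] [NP [Det some] [N bridge]]]]]
The span 'gave some telescope some bridge' is the VP node built by VP → V NP NP.

VP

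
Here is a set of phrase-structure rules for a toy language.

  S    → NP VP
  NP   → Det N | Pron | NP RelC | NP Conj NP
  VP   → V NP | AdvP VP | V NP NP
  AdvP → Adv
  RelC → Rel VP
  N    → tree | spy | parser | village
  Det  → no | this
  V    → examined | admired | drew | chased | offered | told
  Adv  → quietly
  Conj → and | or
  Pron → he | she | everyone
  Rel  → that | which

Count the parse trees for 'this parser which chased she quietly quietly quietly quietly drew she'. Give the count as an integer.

1

[S [NP [NP [Det this] [N parser]] [RelC [Rel which] [VP [V chased] [NP [Pron she]]]]] [VP [AdvP [Adv quietly]] [VP [AdvP [Adv quietly]] [VP [AdvP [Adv quietly]] [VP [AdvP [Adv quietly]] [VP [V drew] [NP [Pron she]]]]]]]]
No rule offers an alternative attachment or grouping for any span, so this is the only derivation.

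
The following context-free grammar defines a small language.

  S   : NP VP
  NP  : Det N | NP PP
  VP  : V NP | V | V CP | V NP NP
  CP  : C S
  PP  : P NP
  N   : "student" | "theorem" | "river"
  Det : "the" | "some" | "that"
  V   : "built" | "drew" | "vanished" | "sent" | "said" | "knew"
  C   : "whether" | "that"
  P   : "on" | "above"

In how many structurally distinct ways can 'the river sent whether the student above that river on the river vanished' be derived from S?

2

The two bracketings:
[S [NP [Det the] [N river]] [VP [V sent] [CP [C whether] [S [NP [NP [Det the] [N student]] [PP [P above] [NP [NP [Det that] [N river]] [PP [P on] [NP [Det the] [N river]]]]]] [VP [V vanished]]]]]]
[S [NP [Det the] [N river]] [VP [V sent] [CP [C whether] [S [NP [NP [NP [Det the] [N student]] [PP [P above] [NP [Det that] [N river]]]] [PP [P on] [NP [Det the] [N river]]]] [VP [V vanished]]]]]]
The trees differ in how a recursive rule is bracketed over the same span.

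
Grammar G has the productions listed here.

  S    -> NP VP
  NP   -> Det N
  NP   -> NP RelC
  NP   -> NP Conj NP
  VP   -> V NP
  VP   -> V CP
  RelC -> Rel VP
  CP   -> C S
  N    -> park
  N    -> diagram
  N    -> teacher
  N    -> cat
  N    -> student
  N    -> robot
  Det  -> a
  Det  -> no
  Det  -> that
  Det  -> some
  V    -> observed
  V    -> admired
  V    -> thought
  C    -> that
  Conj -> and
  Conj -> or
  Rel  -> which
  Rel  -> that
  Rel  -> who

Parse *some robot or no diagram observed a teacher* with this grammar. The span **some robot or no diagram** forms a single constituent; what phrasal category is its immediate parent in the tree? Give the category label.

S
  NP
    NP
      Det: some
      N: robot
    Conj: or
    NP
      Det: no
      N: diagram
  VP
    V: observed
    NP
      Det: a
      N: teacher
The span 'some robot or no diagram' is the NP node built by NP → NP Conj NP.
Its mother is the S built by S → NP VP.

S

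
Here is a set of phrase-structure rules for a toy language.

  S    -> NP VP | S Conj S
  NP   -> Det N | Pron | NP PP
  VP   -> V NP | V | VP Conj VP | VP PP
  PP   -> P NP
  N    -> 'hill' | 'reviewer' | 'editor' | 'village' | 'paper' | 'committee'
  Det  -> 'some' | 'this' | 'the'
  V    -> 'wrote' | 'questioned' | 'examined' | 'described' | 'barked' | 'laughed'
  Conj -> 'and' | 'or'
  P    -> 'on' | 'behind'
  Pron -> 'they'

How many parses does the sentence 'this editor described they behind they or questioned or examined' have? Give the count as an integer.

4

Two of the 4 distinct bracketings:
[S [NP [Det this] [N editor]] [VP [VP [V described] [NP [NP [Pron they]] [PP [P behind] [NP [Pron they]]]]] [Conj or] [VP [VP [V questioned]] [Conj or] [VP [V examined]]]]]
[S [NP [Det this] [N editor]] [VP [VP [VP [V described] [NP [Pron they]]] [PP [P behind] [NP [Pron they]]]] [Conj or] [VP [VP [V questioned]] [Conj or] [VP [V examined]]]]]
The difference turns on whether NP → NP PP is used at the relevant span, versus an alternative expansion of NP.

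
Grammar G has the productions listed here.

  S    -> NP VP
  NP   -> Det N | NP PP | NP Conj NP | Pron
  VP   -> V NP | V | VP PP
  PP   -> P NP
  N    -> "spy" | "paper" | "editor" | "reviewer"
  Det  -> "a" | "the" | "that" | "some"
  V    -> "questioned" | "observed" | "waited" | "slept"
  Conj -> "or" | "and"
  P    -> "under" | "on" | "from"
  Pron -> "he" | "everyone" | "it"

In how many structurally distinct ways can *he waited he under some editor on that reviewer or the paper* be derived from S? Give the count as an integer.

9

Two of the 9 distinct bracketings:
[S [NP [Pron he]] [VP [V waited] [NP [NP [Pron he]] [PP [P under] [NP [NP [Det some] [N editor]] [PP [P on] [NP [NP [Det that] [N reviewer]] [Conj or] [NP [Det the] [N paper]]]]]]]]]
[S [NP [Pron he]] [VP [V waited] [NP [NP [Pron he]] [PP [P under] [NP [NP [NP [Det some] [N editor]] [PP [P on] [NP [Det that] [N reviewer]]]] [Conj or] [NP [Det the] [N paper]]]]]]]
The trees differ in how a recursive rule is bracketed over the same span.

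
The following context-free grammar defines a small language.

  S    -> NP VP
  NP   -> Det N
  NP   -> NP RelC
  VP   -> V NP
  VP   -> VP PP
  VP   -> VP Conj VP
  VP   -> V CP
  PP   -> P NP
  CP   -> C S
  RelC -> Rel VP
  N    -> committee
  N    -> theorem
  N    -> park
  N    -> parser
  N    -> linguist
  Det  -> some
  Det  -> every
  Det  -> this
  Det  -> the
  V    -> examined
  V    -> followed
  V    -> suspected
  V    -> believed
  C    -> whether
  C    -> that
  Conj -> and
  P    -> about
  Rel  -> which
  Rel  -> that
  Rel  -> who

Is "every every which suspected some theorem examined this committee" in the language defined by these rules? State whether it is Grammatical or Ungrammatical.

A Det word can never sit immediately before a Det word in any string this grammar generates, so the substring 'every every' rules out a derivation.

Ungrammatical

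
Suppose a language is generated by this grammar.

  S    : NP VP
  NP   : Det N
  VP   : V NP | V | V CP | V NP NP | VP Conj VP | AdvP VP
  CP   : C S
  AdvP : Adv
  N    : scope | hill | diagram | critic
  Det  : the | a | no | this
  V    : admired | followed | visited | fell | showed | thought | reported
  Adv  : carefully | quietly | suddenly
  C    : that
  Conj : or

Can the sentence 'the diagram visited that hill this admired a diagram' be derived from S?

Ungrammatical

A C word can never sit immediately before an N word in any string this grammar generates, so the substring 'that hill' rules out a derivation.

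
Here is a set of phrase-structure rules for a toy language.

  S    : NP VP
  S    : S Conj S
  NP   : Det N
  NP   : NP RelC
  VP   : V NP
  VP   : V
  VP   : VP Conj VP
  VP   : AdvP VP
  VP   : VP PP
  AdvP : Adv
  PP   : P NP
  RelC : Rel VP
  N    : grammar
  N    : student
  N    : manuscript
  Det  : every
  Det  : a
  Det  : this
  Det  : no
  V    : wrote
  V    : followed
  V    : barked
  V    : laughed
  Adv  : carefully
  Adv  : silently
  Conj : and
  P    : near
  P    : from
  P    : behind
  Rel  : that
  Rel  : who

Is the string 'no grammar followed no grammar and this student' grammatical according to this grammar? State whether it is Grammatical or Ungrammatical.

Ungrammatical

For S → NP VP, the only prefix that parses as NP is 'no grammar', but the remainder 'followed no grammar and this student' is not a VP under these rules. The alternative S rule S → S Conj S likewise has no satisfying split.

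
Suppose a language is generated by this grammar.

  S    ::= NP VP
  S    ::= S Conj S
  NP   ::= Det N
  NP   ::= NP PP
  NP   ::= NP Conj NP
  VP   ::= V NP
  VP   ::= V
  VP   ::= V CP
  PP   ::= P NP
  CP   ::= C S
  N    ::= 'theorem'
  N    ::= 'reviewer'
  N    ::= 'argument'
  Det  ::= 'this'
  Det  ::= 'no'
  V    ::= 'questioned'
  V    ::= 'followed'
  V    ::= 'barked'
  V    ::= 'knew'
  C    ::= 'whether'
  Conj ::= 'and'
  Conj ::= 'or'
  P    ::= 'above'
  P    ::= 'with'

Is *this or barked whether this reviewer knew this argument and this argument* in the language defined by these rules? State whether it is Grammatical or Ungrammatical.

A Det word can never sit immediately before a Conj word in any string this grammar generates, so the substring 'this or' rules out a derivation.

Ungrammatical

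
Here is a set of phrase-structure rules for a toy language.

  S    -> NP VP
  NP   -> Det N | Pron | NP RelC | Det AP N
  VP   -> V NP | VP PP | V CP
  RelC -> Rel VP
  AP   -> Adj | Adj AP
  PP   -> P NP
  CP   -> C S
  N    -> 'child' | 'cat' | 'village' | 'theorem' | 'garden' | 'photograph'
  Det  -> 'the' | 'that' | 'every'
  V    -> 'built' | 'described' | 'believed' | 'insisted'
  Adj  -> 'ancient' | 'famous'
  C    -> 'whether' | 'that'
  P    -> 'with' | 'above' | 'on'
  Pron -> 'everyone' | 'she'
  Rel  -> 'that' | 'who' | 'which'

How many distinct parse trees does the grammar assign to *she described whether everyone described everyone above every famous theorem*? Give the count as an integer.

The two bracketings:
[S [NP [Pron she]] [VP [VP [V described] [CP [C whether] [S [NP [Pron everyone]] [VP [V described] [NP [Pron everyone]]]]]] [PP [P above] [NP [Det every] [AP [Adj famous]] [N theorem]]]]]
[S [NP [Pron she]] [VP [V described] [CP [C whether] [S [NP [Pron everyone]] [VP [VP [V described] [NP [Pron everyone]]] [PP [P above] [NP [Det every] [AP [Adj famous]] [N theorem]]]]]]]]
The trees differ in how a recursive rule is bracketed over the same span.

2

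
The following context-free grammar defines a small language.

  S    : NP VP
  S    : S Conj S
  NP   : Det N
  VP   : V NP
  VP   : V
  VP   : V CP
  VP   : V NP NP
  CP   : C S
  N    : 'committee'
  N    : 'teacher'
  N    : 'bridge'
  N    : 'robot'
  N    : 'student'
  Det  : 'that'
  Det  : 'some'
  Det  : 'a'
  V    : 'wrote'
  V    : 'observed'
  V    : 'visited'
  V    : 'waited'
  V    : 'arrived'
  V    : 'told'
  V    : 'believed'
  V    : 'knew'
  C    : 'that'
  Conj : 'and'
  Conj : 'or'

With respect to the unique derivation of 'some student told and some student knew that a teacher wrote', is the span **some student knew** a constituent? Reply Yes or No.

No

[S [S [NP [Det some] [N student]] [VP [V told]]] [Conj and] [S [NP [Det some] [N student]] [VP [V knew] [CP [C that] [S [NP [Det a] [N teacher]] [VP [V wrote]]]]]]]
The smallest constituent containing 'some student knew' is the S spanning 'some student knew that a teacher wrote'; no single node in the tree dominates exactly the given words.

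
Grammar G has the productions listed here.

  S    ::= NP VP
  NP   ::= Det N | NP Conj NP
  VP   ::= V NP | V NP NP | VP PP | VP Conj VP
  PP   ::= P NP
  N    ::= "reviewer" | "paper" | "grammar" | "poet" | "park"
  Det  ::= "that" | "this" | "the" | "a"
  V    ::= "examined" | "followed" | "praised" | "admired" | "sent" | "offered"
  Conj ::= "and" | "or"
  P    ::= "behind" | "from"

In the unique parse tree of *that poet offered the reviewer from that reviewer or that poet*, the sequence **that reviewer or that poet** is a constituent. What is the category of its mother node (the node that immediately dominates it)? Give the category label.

PP

S
  NP
    Det: that
    N: poet
  VP
    VP
      V: offered
      NP
        Det: the
        N: reviewer
    PP
      P: from
      NP
        NP
          Det: that
          N: reviewer
        Conj: or
        NP
          Det: that
          N: poet
The span 'that reviewer or that poet' is the NP node built by NP → NP Conj NP.
Its mother is the PP built by PP → P NP.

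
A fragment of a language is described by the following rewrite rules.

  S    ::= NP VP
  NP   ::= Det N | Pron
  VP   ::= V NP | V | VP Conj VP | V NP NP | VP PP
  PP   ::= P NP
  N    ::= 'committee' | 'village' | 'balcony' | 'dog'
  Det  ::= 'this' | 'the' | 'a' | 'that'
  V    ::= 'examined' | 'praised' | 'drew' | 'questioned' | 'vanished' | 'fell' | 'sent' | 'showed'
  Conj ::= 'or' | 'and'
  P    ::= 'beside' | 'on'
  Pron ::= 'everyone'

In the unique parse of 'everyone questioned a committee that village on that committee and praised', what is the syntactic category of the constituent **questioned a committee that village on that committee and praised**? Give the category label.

VP

S
  NP
    Pron: everyone
  VP
    VP
      VP
        V: questioned
        NP
          Det: a
          N: committee
        NP
          Det: that
          N: village
      PP
        P: on
        NP
          Det: that
          N: committee
    Conj: and
    VP
      V: praised
The span 'questioned a committee that village on that committee and praised' is the VP node built by VP → VP Conj VP.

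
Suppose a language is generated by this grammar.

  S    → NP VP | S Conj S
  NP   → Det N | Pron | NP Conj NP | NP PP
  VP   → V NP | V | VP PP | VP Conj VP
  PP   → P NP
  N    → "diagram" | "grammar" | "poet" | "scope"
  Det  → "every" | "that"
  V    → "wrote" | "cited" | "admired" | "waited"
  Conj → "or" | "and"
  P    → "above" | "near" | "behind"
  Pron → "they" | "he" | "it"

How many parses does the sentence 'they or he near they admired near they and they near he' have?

6

Two of the 6 distinct bracketings:
[S [NP [NP [Pron they]] [Conj or] [NP [NP [Pron he]] [PP [P near] [NP [Pron they]]]]] [VP [VP [V admired]] [PP [P near] [NP [NP [Pron they]] [Conj and] [NP [NP [Pron they]] [PP [P near] [NP [Pron he]]]]]]]]
[S [NP [NP [Pron they]] [Conj or] [NP [NP [Pron he]] [PP [P near] [NP [Pron they]]]]] [VP [VP [V admired]] [PP [P near] [NP [NP [NP [Pron they]] [Conj and] [NP [Pron they]]] [PP [P near] [NP [Pron he]]]]]]]
The trees differ in how a recursive rule is bracketed over the same span.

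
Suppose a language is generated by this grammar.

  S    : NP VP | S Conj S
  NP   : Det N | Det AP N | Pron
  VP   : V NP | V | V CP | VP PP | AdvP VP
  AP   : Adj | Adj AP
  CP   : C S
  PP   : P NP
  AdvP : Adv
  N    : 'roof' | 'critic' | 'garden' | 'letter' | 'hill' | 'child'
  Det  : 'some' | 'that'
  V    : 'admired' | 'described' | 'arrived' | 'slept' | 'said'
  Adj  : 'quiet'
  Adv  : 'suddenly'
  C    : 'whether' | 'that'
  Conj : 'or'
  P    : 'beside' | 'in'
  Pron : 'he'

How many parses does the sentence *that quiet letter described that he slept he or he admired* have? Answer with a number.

The two bracketings:
[S [NP [Det that] [AP [Adj quiet]] [N letter]] [VP [V described] [CP [C that] [S [S [NP [Pron he]] [VP [V slept] [NP [Pron he]]]] [Conj or] [S [NP [Pron he]] [VP [V admired]]]]]]]
[S [S [NP [Det that] [AP [Adj quiet]] [N letter]] [VP [V described] [CP [C that] [S [NP [Pron he]] [VP [V slept] [NP [Pron he]]]]]]] [Conj or] [S [NP [Pron he]] [VP [V admired]]]]
The trees differ in how a recursive rule is bracketed over the same span.

2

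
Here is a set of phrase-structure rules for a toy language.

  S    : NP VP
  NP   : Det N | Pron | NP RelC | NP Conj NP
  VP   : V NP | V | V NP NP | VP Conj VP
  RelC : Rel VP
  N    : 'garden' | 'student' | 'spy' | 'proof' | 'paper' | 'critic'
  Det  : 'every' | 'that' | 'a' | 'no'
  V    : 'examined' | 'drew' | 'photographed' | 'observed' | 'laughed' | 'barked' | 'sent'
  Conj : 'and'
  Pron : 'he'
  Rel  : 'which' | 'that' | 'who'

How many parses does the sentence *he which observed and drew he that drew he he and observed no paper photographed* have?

7

Two of the 7 distinct bracketings:
[S [NP [NP [Pron he]] [RelC [Rel which] [VP [VP [V observed]] [Conj and] [VP [V drew] [NP [NP [Pron he]] [RelC [Rel that] [VP [VP [V drew] [NP [Pron he]] [NP [Pron he]]] [Conj and] [VP [V observed] [NP [Det no] [N paper]]]]]]]]]] [VP [V photographed]]]
[S [NP [NP [Pron he]] [RelC [Rel which] [VP [VP [V observed]] [Conj and] [VP [V drew] [NP [NP [Pron he]] [RelC [Rel that] [VP [VP [V drew] [NP [Pron he]] [NP [Pron he]]] [Conj and] [VP [V observed]]]]] [NP [Det no] [N paper]]]]]] [VP [V photographed]]]
The difference turns on whether VP → V NP is used at the relevant span, versus an alternative expansion of VP.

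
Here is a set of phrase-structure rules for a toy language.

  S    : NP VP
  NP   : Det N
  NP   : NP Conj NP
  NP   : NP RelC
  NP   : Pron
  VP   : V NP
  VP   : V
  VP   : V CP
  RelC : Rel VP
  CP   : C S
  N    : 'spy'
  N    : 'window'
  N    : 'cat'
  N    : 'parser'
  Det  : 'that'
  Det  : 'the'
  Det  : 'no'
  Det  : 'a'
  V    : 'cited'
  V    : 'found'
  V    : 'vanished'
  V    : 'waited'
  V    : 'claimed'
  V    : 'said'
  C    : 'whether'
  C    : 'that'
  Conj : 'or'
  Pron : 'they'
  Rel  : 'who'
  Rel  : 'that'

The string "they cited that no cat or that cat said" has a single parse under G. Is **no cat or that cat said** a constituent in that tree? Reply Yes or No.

[S [NP [Pron they]] [VP [V cited] [CP [C that] [S [NP [NP [Det no] [N cat]] [Conj or] [NP [Det that] [N cat]]] [VP [V said]]]]]]
The words 'no cat or that cat said' are exhaustively dominated by a single S node (built by S → NP VP), so they form a constituent.

Yes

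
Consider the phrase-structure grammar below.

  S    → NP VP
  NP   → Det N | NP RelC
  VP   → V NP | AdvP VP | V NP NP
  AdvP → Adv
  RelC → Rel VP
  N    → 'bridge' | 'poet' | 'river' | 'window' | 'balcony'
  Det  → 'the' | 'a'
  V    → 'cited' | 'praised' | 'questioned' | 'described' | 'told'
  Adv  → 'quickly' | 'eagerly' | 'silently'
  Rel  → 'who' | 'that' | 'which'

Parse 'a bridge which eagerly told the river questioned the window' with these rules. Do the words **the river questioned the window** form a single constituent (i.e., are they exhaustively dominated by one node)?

[S [NP [NP [Det a] [N bridge]] [RelC [Rel which] [VP [AdvP [Adv eagerly]] [VP [V told] [NP [Det the] [N river]]]]]] [VP [V questioned] [NP [Det the] [N window]]]]
The smallest constituent containing 'the river questioned the window' is the S spanning 'a bridge which eagerly told the river questioned the window'; no single node in the tree dominates exactly the given words.

No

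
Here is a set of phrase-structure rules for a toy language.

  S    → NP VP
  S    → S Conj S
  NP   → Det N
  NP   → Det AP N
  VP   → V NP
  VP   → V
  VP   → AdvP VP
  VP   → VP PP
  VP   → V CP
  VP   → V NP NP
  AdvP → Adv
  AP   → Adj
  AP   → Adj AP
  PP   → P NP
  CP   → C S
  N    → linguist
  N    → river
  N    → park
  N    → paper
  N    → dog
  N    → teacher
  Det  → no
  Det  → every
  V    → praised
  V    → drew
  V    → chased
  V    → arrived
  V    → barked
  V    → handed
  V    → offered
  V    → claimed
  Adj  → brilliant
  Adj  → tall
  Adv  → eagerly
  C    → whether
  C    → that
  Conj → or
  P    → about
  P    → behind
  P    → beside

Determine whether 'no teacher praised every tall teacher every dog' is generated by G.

Grammatical

[S [NP [Det no] [N teacher]] [VP [V praised] [NP [Det every] [AP [Adj tall]] [N teacher]] [NP [Det every] [N dog]]]]
Every word is introduced by a lexical rule and the phrasal rules combine the resulting categories into a single S.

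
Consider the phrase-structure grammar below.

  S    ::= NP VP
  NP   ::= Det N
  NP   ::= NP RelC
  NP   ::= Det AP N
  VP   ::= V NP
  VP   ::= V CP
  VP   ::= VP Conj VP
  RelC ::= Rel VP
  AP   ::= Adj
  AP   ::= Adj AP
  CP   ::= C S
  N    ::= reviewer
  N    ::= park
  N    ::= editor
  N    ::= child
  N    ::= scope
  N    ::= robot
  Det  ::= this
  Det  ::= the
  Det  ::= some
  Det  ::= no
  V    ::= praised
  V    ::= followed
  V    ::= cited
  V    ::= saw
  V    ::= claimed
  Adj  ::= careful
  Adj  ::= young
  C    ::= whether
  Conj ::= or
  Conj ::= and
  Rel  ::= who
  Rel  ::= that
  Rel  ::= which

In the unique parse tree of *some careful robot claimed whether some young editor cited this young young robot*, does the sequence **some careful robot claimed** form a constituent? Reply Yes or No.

[S [NP [Det some] [AP [Adj careful]] [N robot]] [VP [V claimed] [CP [C whether] [S [NP [Det some] [AP [Adj young]] [N editor]] [VP [V cited] [NP [Det this] [AP [Adj young] [AP [Adj young]]] [N robot]]]]]]]
The smallest constituent containing 'some careful robot claimed' is the S spanning 'some careful robot claimed whether some young editor cited this young young robot'; no single node in the tree dominates exactly the given words.

No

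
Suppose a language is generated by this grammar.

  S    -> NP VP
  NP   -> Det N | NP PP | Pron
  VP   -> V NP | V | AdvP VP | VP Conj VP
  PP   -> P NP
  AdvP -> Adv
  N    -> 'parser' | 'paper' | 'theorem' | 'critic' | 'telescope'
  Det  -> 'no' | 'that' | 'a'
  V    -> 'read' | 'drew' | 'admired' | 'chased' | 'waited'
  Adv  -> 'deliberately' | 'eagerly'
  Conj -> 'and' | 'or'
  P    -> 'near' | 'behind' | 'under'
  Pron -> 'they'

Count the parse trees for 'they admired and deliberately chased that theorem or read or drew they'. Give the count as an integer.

Two of the 9 distinct bracketings:
[S [NP [Pron they]] [VP [VP [V admired]] [Conj and] [VP [AdvP [Adv deliberately]] [VP [VP [V chased] [NP [Det that] [N theorem]]] [Conj or] [VP [VP [V read]] [Conj or] [VP [V drew] [NP [Pron they]]]]]]]]
[S [NP [Pron they]] [VP [VP [V admired]] [Conj and] [VP [AdvP [Adv deliberately]] [VP [VP [VP [V chased] [NP [Det that] [N theorem]]] [Conj or] [VP [V read]]] [Conj or] [VP [V drew] [NP [Pron they]]]]]]]
The trees differ in how a recursive rule is bracketed over the same span.

9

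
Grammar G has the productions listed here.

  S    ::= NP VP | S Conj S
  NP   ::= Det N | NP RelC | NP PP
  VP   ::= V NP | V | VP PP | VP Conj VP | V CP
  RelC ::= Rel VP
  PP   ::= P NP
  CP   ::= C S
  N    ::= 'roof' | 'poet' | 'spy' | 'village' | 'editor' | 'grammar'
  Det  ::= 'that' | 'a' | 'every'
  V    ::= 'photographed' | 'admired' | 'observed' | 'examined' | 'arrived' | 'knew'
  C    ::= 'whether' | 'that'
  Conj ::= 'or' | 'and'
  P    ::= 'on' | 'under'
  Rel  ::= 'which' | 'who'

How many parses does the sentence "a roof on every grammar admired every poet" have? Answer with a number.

1

[S [NP [NP [Det a] [N roof]] [PP [P on] [NP [Det every] [N grammar]]]] [VP [V admired] [NP [Det every] [N poet]]]]
No rule offers an alternative attachment or grouping for any span, so this is the only derivation.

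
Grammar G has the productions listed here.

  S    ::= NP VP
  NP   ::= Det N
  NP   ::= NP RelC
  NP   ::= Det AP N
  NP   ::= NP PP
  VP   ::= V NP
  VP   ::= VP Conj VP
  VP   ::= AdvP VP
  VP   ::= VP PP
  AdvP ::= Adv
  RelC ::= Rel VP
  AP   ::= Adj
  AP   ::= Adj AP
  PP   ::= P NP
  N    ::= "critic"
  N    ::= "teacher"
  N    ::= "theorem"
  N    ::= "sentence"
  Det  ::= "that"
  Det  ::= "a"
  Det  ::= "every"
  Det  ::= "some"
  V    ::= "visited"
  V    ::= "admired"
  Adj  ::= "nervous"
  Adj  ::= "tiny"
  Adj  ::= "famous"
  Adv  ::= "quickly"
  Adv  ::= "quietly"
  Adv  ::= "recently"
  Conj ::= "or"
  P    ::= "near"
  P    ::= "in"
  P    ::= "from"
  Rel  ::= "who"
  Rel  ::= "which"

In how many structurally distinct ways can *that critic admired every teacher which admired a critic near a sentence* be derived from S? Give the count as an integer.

Two of the 4 distinct bracketings:
[S [NP [Det that] [N critic]] [VP [V admired] [NP [NP [Det every] [N teacher]] [RelC [Rel which] [VP [V admired] [NP [NP [Det a] [N critic]] [PP [P near] [NP [Det a] [N sentence]]]]]]]]]
[S [NP [Det that] [N critic]] [VP [V admired] [NP [NP [Det every] [N teacher]] [RelC [Rel which] [VP [VP [V admired] [NP [Det a] [N critic]]] [PP [P near] [NP [Det a] [N sentence]]]]]]]]
The difference turns on whether NP → NP PP is used at the relevant span, versus an alternative expansion of NP.

4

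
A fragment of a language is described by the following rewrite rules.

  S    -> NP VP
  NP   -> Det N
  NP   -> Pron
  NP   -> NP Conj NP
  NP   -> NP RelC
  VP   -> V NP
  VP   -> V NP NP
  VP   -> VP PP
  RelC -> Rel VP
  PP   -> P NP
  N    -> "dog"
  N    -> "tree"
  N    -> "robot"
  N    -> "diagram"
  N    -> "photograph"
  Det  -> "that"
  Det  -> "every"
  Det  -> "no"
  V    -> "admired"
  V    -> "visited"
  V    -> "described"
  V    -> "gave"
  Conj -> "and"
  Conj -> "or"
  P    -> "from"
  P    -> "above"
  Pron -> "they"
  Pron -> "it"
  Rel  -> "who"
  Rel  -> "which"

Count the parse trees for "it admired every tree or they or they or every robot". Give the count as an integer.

Two of the 5 distinct bracketings:
[S [NP [Pron it]] [VP [V admired] [NP [NP [Det every] [N tree]] [Conj or] [NP [NP [Pron they]] [Conj or] [NP [NP [Pron they]] [Conj or] [NP [Det every] [N robot]]]]]]]
[S [NP [Pron it]] [VP [V admired] [NP [NP [Det every] [N tree]] [Conj or] [NP [NP [NP [Pron they]] [Conj or] [NP [Pron they]]] [Conj or] [NP [Det every] [N robot]]]]]]
The trees differ in how a recursive rule is bracketed over the same span.

5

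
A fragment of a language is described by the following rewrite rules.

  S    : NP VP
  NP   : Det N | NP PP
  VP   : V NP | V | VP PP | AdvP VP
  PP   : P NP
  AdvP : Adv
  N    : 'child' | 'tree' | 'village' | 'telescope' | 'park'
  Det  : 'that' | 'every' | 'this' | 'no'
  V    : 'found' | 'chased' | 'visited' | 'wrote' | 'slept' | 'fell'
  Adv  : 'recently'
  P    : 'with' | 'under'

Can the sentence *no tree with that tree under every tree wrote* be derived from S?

[S [NP [NP [Det no] [N tree]] [PP [P with] [NP [NP [Det that] [N tree]] [PP [P under] [NP [Det every] [N tree]]]]]] [VP [V wrote]]]
Each bracket corresponds to one application of a listed rule, so the string is derivable from S.

Grammatical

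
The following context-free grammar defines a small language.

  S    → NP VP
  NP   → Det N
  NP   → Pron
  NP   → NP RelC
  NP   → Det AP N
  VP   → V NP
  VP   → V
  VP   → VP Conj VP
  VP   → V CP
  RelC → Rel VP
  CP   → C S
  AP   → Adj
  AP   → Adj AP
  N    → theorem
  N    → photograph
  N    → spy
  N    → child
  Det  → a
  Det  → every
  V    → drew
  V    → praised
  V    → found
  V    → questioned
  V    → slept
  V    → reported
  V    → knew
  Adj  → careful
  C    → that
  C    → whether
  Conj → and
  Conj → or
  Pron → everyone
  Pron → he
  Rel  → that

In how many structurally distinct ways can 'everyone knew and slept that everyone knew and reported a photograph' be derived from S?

Two of the 3 distinct bracketings:
[S [NP [Pron everyone]] [VP [VP [V knew]] [Conj and] [VP [VP [V slept] [CP [C that] [S [NP [Pron everyone]] [VP [V knew]]]]] [Conj and] [VP [V reported] [NP [Det a] [N photograph]]]]]]
[S [NP [Pron everyone]] [VP [VP [V knew]] [Conj and] [VP [V slept] [CP [C that] [S [NP [Pron everyone]] [VP [VP [V knew]] [Conj and] [VP [V reported] [NP [Det a] [N photograph]]]]]]]]]
The trees differ in how a recursive rule is bracketed over the same span.

3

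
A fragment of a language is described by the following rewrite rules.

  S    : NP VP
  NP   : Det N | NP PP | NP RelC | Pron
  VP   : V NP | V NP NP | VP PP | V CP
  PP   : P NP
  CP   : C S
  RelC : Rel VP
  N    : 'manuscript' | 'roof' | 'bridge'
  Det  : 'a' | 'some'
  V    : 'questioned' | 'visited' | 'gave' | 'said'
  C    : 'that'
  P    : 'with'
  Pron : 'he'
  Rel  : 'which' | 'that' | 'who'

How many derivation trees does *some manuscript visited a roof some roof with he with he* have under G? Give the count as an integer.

5

Two of the 5 distinct bracketings:
[S [NP [Det some] [N manuscript]] [VP [V visited] [NP [Det a] [N roof]] [NP [NP [Det some] [N roof]] [PP [P with] [NP [NP [Pron he]] [PP [P with] [NP [Pron he]]]]]]]]
[S [NP [Det some] [N manuscript]] [VP [V visited] [NP [Det a] [N roof]] [NP [NP [NP [Det some] [N roof]] [PP [P with] [NP [Pron he]]]] [PP [P with] [NP [Pron he]]]]]]
The trees differ in how a recursive rule is bracketed over the same span.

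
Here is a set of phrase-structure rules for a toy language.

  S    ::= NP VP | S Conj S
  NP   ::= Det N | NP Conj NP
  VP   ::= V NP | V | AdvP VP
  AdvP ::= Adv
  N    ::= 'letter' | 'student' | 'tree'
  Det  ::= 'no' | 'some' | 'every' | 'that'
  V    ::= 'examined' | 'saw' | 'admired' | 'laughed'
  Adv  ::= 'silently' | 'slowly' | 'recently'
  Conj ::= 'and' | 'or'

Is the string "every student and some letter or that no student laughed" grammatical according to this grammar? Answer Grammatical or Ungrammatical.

Ungrammatical

A Det word can never sit immediately before a Det word in any string this grammar generates, so the substring 'that no' rules out a derivation.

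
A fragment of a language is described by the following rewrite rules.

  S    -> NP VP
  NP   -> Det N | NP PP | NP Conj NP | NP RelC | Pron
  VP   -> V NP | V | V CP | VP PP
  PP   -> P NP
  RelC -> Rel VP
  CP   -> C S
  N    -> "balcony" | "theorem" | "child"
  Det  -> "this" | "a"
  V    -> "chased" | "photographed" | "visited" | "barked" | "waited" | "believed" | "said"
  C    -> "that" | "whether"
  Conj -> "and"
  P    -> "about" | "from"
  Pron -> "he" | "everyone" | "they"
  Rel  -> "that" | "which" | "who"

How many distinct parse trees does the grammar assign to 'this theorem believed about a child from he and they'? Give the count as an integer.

Two of the 3 distinct bracketings:
[S [NP [Det this] [N theorem]] [VP [VP [V believed]] [PP [P about] [NP [NP [Det a] [N child]] [PP [P from] [NP [NP [Pron he]] [Conj and] [NP [Pron they]]]]]]]]
[S [NP [Det this] [N theorem]] [VP [VP [V believed]] [PP [P about] [NP [NP [NP [Det a] [N child]] [PP [P from] [NP [Pron he]]]] [Conj and] [NP [Pron they]]]]]]
The trees differ in how a recursive rule is bracketed over the same span.

3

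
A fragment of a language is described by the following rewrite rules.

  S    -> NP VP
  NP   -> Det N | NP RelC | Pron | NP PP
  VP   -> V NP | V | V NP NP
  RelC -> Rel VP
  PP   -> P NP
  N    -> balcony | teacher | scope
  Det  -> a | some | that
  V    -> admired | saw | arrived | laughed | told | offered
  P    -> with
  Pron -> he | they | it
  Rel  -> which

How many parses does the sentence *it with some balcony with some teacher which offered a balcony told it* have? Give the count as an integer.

Two of the 5 distinct bracketings:
[S [NP [NP [NP [Pron it]] [PP [P with] [NP [NP [Det some] [N balcony]] [PP [P with] [NP [Det some] [N teacher]]]]]] [RelC [Rel which] [VP [V offered] [NP [Det a] [N balcony]]]]] [VP [V told] [NP [Pron it]]]]
[S [NP [NP [NP [NP [Pron it]] [PP [P with] [NP [Det some] [N balcony]]]] [PP [P with] [NP [Det some] [N teacher]]]] [RelC [Rel which] [VP [V offered] [NP [Det a] [N balcony]]]]] [VP [V told] [NP [Pron it]]]]
The trees differ in how a recursive rule is bracketed over the same span.

5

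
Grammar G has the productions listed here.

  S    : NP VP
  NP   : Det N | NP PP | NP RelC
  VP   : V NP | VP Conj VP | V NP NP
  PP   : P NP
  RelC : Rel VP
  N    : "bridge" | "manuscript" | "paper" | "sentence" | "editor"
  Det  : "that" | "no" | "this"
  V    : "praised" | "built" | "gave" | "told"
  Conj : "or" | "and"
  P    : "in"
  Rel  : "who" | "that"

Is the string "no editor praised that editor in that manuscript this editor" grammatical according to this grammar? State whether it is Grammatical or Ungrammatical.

Grammatical

S
  NP
    Det: no
    N: editor
  VP
    V: praised
    NP
      NP
        Det: that
        N: editor
      PP
        P: in
        NP
          Det: that
          N: manuscript
    NP
      Det: this
      N: editor
Each bracket corresponds to one application of a listed rule, so the string is derivable from S.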